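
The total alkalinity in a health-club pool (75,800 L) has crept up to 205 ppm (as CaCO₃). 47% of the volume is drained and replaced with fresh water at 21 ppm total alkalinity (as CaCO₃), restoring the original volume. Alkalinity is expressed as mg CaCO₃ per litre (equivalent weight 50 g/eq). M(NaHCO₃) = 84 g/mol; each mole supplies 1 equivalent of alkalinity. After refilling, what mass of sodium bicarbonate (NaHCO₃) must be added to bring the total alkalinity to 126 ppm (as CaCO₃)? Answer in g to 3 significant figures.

953 g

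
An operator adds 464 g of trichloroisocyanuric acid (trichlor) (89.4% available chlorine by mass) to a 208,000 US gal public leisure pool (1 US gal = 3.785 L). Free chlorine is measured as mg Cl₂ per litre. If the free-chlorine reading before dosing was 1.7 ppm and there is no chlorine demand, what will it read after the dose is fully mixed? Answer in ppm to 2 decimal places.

Volume: 208,000 US gal × 3.785 L/gal = 787,280 L.
Available chlorine delivered: 464 g × 0.894 = 414.8 g as Cl₂.
Concentration rise: 414.8 g / 787,280 L = 0.5269 mg/L = 0.53 ppm.
Final FC: 1.7 + 0.53 = 2.23 ppm.

2.23 ppm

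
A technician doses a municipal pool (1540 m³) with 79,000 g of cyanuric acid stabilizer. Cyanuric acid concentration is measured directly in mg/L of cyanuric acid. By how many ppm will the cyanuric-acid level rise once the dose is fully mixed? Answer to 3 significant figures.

Volume: 1540 m³ = 1,540,000 L.
Rise: 79,000 g / 1,540,000 L × 1000 = 51.3 mg/L.

51.3 ppm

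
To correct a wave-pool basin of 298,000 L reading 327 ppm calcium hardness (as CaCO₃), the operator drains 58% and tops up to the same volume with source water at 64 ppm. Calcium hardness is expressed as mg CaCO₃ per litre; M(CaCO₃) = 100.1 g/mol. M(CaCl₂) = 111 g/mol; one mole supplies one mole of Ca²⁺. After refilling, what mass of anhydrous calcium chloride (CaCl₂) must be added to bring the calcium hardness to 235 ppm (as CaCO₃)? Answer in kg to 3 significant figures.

20.0 kg

After draining 58% and refilling: 327 × 0.42 + 64 × 0.58 = 174.46 ppm.
Deficit to target: 235 − 174.46 = 60.54 mg/L.
As CaCO₃: 60.54 mg/L × 298,000 L = 18,040 g; ÷ 100.1 = 180.2 mol Ca²⁺.
Mass: 180.2 × 111 = 20,010 g.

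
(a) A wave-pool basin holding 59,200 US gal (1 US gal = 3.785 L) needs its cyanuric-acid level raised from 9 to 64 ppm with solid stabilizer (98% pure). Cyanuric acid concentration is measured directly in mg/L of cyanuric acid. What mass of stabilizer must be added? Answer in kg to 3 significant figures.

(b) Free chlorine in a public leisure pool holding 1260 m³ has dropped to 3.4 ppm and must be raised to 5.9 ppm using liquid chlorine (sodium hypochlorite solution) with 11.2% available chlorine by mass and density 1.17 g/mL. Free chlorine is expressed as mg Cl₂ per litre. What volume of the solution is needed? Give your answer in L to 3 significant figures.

(a) Volume: 59,200 US gal × 3.785 L/gal = 224,072 L.
(a) CYA to add: (64 − 9) = 55 mg/L × 224,072 L = 12,320 g cyanuric acid.
(a) At 98% purity: 12,320 / 0.98 = 12,580 g product.

(b) Volume: 1260 m³ = 1,260,000 L.
(b) Chlorine deficit: 5.9 − 3.4 = 2.5 ppm = 2.5 mg/L as Cl₂.
(b) Cl₂ equivalent needed: 2.5 mg/L × 1,260,000 L = 3,150,000 mg = 3150 g.
(b) Product at 11.2% available chlorine: 3150 / 0.112 = 28,120 g.
(b) Volume at density 1.17 g/mL: 28,120 g ÷ 1.17 g/mL = 24,040 mL.

(a) 12.6 kg; (b) 24.0 L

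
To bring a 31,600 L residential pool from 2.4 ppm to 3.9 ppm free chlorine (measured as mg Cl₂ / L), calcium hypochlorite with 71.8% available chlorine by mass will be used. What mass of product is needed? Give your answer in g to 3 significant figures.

66.0 g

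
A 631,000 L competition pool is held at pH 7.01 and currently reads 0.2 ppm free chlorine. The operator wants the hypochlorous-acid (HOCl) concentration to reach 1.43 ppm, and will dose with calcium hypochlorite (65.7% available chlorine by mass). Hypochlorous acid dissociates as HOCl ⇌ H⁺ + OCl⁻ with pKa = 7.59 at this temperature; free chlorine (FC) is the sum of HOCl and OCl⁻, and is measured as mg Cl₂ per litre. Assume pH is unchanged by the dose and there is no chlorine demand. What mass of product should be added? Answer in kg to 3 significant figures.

1.54 kg

[OCl⁻]/[HOCl] = 10^(pH − pKa) = 10^(7.01 − 7.59) = 0.263; fraction as HOCl = 1/(1 + 0.263) = 0.7917.
Free chlorine required for 1.43 ppm HOCl: 1.43 / 0.7917 = 1.806 ppm.
FC to add: 1.806 − 0.2 = 1.606 mg/L as Cl₂.
Cl₂ equivalent: 1.606 mg/L × 631,000 L = 1013 g.
Product at 65.7% available Cl: 1013 / 0.657 = 1543 g.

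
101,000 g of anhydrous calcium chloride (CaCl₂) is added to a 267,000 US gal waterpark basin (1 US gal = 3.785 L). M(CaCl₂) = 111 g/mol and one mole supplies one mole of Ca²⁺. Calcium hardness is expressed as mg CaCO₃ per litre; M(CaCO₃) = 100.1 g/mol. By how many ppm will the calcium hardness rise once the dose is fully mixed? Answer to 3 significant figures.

90.1 ppm

Volume: 267,000 US gal × 3.785 L/gal = 1,010,595 L.
Moles of Ca²⁺: 101,000 g ÷ 111 g/mol = 909.9 mol.
As CaCO₃: 909.9 mol × 100.1 g/mol = 91,080 g.
Rise: 91,080 g / 1,010,595 L × 1000 = 90.13 mg/L.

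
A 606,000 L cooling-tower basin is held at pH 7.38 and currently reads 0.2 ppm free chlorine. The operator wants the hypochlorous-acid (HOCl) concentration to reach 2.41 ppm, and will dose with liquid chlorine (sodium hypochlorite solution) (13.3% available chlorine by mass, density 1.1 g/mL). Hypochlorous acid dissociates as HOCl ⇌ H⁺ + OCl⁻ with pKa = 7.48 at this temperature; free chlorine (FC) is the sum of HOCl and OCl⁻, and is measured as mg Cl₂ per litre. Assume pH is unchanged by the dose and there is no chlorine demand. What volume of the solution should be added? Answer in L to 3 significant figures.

17.1 L

[OCl⁻]/[HOCl] = 10^(pH − pKa) = 10^(7.38 − 7.48) = 0.7943; fraction as HOCl = 1/(1 + 0.7943) = 0.5573.
Free chlorine required for 2.41 ppm HOCl: 2.41 / 0.5573 = 4.324 ppm.
FC to add: 4.324 − 0.2 = 4.124 mg/L as Cl₂.
Cl₂ equivalent: 4.124 mg/L × 606,000 L = 2499 g.
Product at 13.3% available Cl: 2499 / 0.133 = 18,790 g.
Volume: 18,790 g ÷ 1.1 g/mL = 17,080 mL.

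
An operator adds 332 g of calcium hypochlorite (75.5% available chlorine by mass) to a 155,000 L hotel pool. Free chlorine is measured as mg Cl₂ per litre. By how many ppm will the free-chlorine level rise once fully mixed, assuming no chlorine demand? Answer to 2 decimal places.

Available chlorine delivered: 332 g × 0.755 = 250.7 g as Cl₂.
Concentration rise: 250.7 g / 155,000 L = 1.617 mg/L = 1.62 ppm.

1.62 ppm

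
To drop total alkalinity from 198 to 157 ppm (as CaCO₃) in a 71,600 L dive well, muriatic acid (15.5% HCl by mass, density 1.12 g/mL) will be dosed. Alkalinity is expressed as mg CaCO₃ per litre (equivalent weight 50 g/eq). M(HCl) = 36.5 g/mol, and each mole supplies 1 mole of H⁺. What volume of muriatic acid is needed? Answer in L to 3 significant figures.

12.3 L

Alkalinity to neutralize: (198 − 157) = 41 mg/L as CaCO₃ × 71,600 L = 2936 g as CaCO₃.
Equivalents of H⁺ required: 2936 ÷ 50 g/eq = 58.71 eq = 58.71 mol HCl.
Mass of HCl: 58.71 × 36.5 = 2143 g.
Mass of 15.5% solution: 2143 / 0.155 = 13,830 g.
Volume: 13,830 g ÷ 1.12 g/mL = 12,340 mL.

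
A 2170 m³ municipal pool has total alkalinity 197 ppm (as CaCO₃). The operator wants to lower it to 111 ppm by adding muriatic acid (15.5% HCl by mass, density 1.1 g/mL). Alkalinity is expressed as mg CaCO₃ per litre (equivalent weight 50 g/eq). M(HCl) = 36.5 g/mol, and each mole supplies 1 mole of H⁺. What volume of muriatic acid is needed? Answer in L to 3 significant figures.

Volume: 2170 m³ = 2,170,000 L.
Alkalinity to neutralize: (197 − 111) = 86 mg/L as CaCO₃ × 2,170,000 L = 186,600 g as CaCO₃.
Equivalents of H⁺ required: 186,600 ÷ 50 g/eq = 3732 eq = 3732 mol HCl.
Mass of HCl: 3732 × 36.5 = 136,200 g.
Mass of 15.5% solution: 136,200 / 0.155 = 878,900 g.
Volume: 878,900 g ÷ 1.1 g/mL = 799,000 mL.

799 L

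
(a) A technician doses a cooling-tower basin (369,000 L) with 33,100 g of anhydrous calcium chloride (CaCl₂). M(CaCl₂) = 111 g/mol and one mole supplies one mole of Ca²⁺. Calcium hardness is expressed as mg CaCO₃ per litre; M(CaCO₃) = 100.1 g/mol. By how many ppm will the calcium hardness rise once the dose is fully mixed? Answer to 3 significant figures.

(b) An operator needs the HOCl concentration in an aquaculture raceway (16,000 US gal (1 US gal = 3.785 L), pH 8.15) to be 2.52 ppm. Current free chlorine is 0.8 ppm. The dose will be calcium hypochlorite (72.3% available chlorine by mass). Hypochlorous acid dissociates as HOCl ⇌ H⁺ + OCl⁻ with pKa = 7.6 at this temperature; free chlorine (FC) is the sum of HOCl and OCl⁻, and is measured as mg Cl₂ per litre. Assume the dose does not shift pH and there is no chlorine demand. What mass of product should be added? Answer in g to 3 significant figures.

(a) Moles of Ca²⁺: 33,100 g ÷ 111 g/mol = 298.2 mol.
(a) As CaCO₃: 298.2 mol × 100.1 g/mol = 29,850 g.
(a) Rise: 29,850 g / 369,000 L × 1000 = 80.89 mg/L.

(b) Volume: 16,000 US gal × 3.785 L/gal = 60,560 L.
(b) [OCl⁻]/[HOCl] = 10^(pH − pKa) = 10^(8.15 − 7.6) = 3.548; fraction as HOCl = 1/(1 + 3.548) = 0.2199.
(b) Free chlorine required for 2.52 ppm HOCl: 2.52 / 0.2199 = 11.46 ppm.
(b) FC to add: 11.46 − 0.8 = 10.66 mg/L as Cl₂.
(b) Cl₂ equivalent: 10.66 mg/L × 60,560 L = 645.6 g.
(b) Product at 72.3% available Cl: 645.6 / 0.723 = 893 g.

(a) 80.9 ppm; (b) 893 g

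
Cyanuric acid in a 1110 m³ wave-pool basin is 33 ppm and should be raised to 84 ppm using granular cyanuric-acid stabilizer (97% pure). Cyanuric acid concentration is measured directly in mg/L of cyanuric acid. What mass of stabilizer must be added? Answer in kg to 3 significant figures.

Volume: 1110 m³ = 1,110,000 L.
CYA to add: (84 − 33) = 51 mg/L × 1,110,000 L = 56,610 g cyanuric acid.
At 97% purity: 56,610 / 0.97 = 58,360 g product.

58.4 kg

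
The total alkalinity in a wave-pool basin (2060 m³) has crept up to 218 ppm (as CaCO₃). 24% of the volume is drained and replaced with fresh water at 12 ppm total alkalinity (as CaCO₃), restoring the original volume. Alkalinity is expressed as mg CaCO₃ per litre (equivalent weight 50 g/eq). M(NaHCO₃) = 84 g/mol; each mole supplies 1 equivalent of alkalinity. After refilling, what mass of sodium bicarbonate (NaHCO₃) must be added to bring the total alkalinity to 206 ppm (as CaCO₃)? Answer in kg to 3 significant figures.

Volume: 2060 m³ = 2,060,000 L.
After draining 24% and refilling: 218 × 0.76 + 12 × 0.24 = 168.56 ppm.
Deficit to target: 206 − 168.56 = 37.44 mg/L.
As CaCO₃: 37.44 mg/L × 2,060,000 L = 77,130 g; ÷ 50 g/eq ÷ 1 = 1543 mol NaHCO₃.
Mass: 1543 × 84 = 129,600 g.

130 kg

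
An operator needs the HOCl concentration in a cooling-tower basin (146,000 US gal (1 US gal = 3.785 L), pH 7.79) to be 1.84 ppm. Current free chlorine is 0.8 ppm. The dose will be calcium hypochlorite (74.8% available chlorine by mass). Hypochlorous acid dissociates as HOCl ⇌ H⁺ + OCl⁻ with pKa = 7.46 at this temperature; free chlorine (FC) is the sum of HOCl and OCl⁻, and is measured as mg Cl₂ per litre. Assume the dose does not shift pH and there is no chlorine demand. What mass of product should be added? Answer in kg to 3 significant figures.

3.67 kg

Volume: 146,000 US gal × 3.785 L/gal = 552,610 L.
[OCl⁻]/[HOCl] = 10^(pH − pKa) = 10^(7.79 − 7.46) = 2.138; fraction as HOCl = 1/(1 + 2.138) = 0.3187.
Free chlorine required for 1.84 ppm HOCl: 1.84 / 0.3187 = 5.774 ppm.
FC to add: 5.774 − 0.8 = 4.974 mg/L as Cl₂.
Cl₂ equivalent: 4.974 mg/L × 552,610 L = 2749 g.
Product at 74.8% available Cl: 2749 / 0.748 = 3675 g.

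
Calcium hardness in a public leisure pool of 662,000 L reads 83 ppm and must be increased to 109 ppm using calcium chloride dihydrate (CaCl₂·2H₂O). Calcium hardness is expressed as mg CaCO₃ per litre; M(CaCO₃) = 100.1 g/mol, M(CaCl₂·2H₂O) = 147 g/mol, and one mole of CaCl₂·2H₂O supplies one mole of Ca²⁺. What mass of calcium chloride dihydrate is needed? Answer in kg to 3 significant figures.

25.3 kg

Hardness to add: (109 − 83) = 26 mg/L as CaCO₃ × 662,000 L = 17,210 g as CaCO₃.
Moles of Ca²⁺ (1 mol Ca²⁺ ≡ 1 mol CaCO₃): 17,210 / 100.1 g/mol = 171.9 mol.
Mass of CaCl₂·2H₂O: 171.9 × 147 = 25,280 g.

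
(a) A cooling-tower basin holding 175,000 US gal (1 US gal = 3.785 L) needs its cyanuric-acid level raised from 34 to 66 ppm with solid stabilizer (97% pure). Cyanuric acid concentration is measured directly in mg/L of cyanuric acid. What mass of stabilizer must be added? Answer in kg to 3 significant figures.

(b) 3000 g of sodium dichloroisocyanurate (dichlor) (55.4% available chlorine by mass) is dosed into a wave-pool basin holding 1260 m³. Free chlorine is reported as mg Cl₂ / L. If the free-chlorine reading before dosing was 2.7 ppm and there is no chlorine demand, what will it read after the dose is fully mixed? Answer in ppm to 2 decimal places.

(a) 21.9 kg; (b) 4.02 ppm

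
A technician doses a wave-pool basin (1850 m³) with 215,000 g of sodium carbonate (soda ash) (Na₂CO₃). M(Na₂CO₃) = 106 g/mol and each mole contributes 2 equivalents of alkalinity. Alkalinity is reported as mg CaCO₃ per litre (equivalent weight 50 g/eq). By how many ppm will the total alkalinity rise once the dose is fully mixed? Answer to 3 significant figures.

110 ppm

Volume: 1850 m³ = 1,850,000 L.
Moles of Na₂CO₃: 215,000 g ÷ 106 g/mol = 2028 mol → 4057 eq of alkalinity.
As CaCO₃: 4057 eq × 50 g/eq = 202,800 g.
Rise: 202,800 g / 1,850,000 L × 1000 = 109.6 mg/L.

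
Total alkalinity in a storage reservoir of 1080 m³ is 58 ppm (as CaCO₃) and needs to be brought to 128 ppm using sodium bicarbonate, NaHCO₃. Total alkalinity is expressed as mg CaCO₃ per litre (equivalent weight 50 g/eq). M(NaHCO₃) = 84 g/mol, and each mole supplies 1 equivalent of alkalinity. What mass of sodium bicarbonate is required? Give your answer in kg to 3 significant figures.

127 kg

Volume: 1080 m³ = 1,080,000 L.
Alkalinity to add: (128 − 58) = 70 mg/L as CaCO₃ × 1,080,000 L = 75,600 g as CaCO₃.
Equivalents: 75,600 g ÷ 50 g/eq = 1512 eq.
NaHCO₃ supplies 1 eq per mole → 1512 mol.
Mass: 1512 mol × 84 g/mol = 127,000 g.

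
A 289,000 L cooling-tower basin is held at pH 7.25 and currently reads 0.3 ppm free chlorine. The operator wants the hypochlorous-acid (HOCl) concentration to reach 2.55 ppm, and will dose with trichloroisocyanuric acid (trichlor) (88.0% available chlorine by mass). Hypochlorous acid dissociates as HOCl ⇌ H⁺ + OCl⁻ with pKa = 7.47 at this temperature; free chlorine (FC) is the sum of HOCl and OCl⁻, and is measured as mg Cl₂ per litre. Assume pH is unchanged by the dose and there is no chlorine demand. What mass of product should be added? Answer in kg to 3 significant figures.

[OCl⁻]/[HOCl] = 10^(pH − pKa) = 10^(7.25 − 7.47) = 0.6026; fraction as HOCl = 1/(1 + 0.6026) = 0.624.
Free chlorine required for 2.55 ppm HOCl: 2.55 / 0.624 = 4.087 ppm.
FC to add: 4.087 − 0.3 = 3.787 mg/L as Cl₂.
Cl₂ equivalent: 3.787 mg/L × 289,000 L = 1094 g.
Product at 88.0% available Cl: 1094 / 0.88 = 1244 g.

1.24 kg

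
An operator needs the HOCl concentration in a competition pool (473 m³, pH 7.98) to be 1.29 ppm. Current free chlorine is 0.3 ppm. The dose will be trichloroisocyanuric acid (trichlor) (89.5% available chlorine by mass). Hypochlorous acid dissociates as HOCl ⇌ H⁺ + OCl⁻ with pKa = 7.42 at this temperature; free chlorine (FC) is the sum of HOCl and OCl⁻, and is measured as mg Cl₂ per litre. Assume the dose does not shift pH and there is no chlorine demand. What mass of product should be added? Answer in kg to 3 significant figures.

Volume: 473 m³ = 473,000 L.
[OCl⁻]/[HOCl] = 10^(pH − pKa) = 10^(7.98 − 7.42) = 3.631; fraction as HOCl = 1/(1 + 3.631) = 0.2159.
Free chlorine required for 1.29 ppm HOCl: 1.29 / 0.2159 = 5.974 ppm.
FC to add: 5.974 − 0.3 = 5.674 mg/L as Cl₂.
Cl₂ equivalent: 5.674 mg/L × 473,000 L = 2684 g.
Product at 89.5% available Cl: 2684 / 0.895 = 2999 g.

3.00 kg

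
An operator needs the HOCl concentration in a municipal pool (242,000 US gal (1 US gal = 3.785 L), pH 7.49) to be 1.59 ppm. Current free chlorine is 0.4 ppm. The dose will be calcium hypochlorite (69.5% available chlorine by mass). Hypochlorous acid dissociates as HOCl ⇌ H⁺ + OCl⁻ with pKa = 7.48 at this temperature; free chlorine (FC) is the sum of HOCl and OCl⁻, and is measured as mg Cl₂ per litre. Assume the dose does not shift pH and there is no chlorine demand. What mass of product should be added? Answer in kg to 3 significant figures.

3.71 kg

Volume: 242,000 US gal × 3.785 L/gal = 915,970 L.
[OCl⁻]/[HOCl] = 10^(pH − pKa) = 10^(7.49 − 7.48) = 1.023; fraction as HOCl = 1/(1 + 1.023) = 0.4942.
Free chlorine required for 1.59 ppm HOCl: 1.59 / 0.4942 = 3.217 ppm.
FC to add: 3.217 − 0.4 = 2.817 mg/L as Cl₂.
Cl₂ equivalent: 2.817 mg/L × 915,970 L = 2580 g.
Product at 69.5% available Cl: 2580 / 0.695 = 3713 g.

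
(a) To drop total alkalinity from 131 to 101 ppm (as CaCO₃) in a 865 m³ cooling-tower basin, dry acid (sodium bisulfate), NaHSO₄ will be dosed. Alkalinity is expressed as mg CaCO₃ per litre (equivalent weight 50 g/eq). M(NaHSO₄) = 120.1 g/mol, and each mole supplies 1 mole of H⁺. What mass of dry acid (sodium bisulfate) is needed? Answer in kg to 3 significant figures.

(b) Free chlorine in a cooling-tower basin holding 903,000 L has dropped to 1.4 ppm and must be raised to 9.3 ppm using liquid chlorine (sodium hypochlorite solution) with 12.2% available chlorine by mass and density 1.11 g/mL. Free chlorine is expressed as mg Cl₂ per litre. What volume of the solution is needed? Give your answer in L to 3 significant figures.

(a) Volume: 865 m³ = 865,000 L.
(a) Alkalinity to neutralize: (131 − 101) = 30 mg/L as CaCO₃ × 865,000 L = 25,950 g as CaCO₃.
(a) Equivalents of H⁺ required: 25,950 ÷ 50 g/eq = 519 eq = 519 mol NaHSO₄.
(a) Mass of NaHSO₄: 519 × 120.1 = 62,330 g.

(b) Chlorine deficit: 9.3 − 1.4 = 7.9 ppm = 7.9 mg/L as Cl₂.
(b) Cl₂ equivalent needed: 7.9 mg/L × 903,000 L = 7,134,000 mg = 7134 g.
(b) Product at 12.2% available chlorine: 7134 / 0.122 = 58,470 g.
(b) Volume at density 1.11 g/mL: 58,470 g ÷ 1.11 g/mL = 52,680 mL.

(a) 62.3 kg; (b) 52.7 L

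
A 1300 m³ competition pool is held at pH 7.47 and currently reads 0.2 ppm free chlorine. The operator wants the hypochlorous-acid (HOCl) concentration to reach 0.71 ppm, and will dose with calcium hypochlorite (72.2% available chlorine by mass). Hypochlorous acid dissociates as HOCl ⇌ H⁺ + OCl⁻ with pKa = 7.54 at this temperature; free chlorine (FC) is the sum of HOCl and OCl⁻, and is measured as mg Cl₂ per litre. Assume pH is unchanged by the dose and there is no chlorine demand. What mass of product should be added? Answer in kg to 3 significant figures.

Volume: 1300 m³ = 1,300,000 L.
[OCl⁻]/[HOCl] = 10^(pH − pKa) = 10^(7.47 − 7.54) = 0.8511; fraction as HOCl = 1/(1 + 0.8511) = 0.5402.
Free chlorine required for 0.71 ppm HOCl: 0.71 / 0.5402 = 1.314 ppm.
FC to add: 1.314 − 0.2 = 1.114 mg/L as Cl₂.
Cl₂ equivalent: 1.114 mg/L × 1,300,000 L = 1449 g.
Product at 72.2% available Cl: 1449 / 0.722 = 2006 g.

2.01 kg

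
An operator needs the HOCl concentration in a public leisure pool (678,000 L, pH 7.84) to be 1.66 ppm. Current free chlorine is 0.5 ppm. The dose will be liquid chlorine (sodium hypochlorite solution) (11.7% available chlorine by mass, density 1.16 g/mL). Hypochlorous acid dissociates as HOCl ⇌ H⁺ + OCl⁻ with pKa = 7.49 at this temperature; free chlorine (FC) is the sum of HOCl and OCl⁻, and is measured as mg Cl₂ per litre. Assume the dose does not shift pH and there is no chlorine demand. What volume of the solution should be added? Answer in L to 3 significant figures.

[OCl⁻]/[HOCl] = 10^(pH − pKa) = 10^(7.84 − 7.49) = 2.239; fraction as HOCl = 1/(1 + 2.239) = 0.3088.
Free chlorine required for 1.66 ppm HOCl: 1.66 / 0.3088 = 5.376 ppm.
FC to add: 5.376 − 0.5 = 4.876 mg/L as Cl₂.
Cl₂ equivalent: 4.876 mg/L × 678,000 L = 3306 g.
Product at 11.7% available Cl: 3306 / 0.117 = 28,260 g.
Volume: 28,260 g ÷ 1.16 g/mL = 24,360 mL.

24.4 L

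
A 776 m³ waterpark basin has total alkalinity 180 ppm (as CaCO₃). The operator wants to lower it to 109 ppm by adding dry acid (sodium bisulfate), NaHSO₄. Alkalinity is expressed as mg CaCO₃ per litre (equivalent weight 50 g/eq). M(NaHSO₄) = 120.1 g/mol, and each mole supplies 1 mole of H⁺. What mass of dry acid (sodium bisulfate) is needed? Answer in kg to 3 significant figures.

Volume: 776 m³ = 776,000 L.
Alkalinity to neutralize: (180 − 109) = 71 mg/L as CaCO₃ × 776,000 L = 55,100 g as CaCO₃.
Equivalents of H⁺ required: 55,100 ÷ 50 g/eq = 1102 eq = 1102 mol NaHSO₄.
Mass of NaHSO₄: 1102 × 120.1 = 132,300 g.

132 kg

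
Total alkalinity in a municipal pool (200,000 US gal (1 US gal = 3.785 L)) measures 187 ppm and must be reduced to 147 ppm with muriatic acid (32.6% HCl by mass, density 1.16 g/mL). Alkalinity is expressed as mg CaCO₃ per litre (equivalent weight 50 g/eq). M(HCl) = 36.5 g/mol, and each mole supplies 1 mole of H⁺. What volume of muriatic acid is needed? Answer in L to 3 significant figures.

Volume: 200,000 US gal × 3.785 L/gal = 757,000 L.
Alkalinity to neutralize: (187 − 147) = 40 mg/L as CaCO₃ × 757,000 L = 30,280 g as CaCO₃.
Equivalents of H⁺ required: 30,280 ÷ 50 g/eq = 605.6 eq = 605.6 mol HCl.
Mass of HCl: 605.6 × 36.5 = 22,100 g.
Mass of 32.6% solution: 22,100 / 0.326 = 67,800 g.
Volume: 67,800 g ÷ 1.16 g/mL = 58,450 mL.

58.5 L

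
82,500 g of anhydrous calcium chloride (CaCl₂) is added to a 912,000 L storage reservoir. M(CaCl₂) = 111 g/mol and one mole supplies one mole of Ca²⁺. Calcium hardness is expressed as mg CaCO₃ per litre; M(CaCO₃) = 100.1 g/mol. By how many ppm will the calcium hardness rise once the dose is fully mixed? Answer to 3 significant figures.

81.6 ppm

Moles of Ca²⁺: 82,500 g ÷ 111 g/mol = 743.2 mol.
As CaCO₃: 743.2 mol × 100.1 g/mol = 74,400 g.
Rise: 74,400 g / 912,000 L × 1000 = 81.58 mg/L.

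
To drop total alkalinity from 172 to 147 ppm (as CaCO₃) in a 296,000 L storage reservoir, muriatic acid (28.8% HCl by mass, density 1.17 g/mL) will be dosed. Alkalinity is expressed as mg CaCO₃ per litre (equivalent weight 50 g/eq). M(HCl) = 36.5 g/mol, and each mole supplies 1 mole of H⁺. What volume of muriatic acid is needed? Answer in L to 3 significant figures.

Alkalinity to neutralize: (172 − 147) = 25 mg/L as CaCO₃ × 296,000 L = 7400 g as CaCO₃.
Equivalents of H⁺ required: 7400 ÷ 50 g/eq = 148 eq = 148 mol HCl.
Mass of HCl: 148 × 36.5 = 5402 g.
Mass of 28.8% solution: 5402 / 0.288 = 18,760 g.
Volume: 18,760 g ÷ 1.17 g/mL = 16,030 mL.

16.0 L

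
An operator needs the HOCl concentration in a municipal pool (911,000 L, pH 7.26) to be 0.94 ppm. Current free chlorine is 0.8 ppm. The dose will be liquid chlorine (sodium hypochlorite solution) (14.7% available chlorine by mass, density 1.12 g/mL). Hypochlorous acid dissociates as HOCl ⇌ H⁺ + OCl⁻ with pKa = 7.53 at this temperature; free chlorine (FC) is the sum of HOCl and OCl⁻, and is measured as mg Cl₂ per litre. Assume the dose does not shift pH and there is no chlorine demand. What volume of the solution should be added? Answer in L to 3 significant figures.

3.57 L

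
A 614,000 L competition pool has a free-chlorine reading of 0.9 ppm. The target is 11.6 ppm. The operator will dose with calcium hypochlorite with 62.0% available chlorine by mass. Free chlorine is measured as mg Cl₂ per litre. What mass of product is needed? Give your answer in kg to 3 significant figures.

Chlorine deficit: 11.6 − 0.9 = 10.7 ppm = 10.7 mg/L as Cl₂.
Cl₂ equivalent needed: 10.7 mg/L × 614,000 L = 6,570,000 mg = 6570 g.
Product at 62.0% available chlorine: 6570 / 0.62 = 10,600 g.

10.6 kg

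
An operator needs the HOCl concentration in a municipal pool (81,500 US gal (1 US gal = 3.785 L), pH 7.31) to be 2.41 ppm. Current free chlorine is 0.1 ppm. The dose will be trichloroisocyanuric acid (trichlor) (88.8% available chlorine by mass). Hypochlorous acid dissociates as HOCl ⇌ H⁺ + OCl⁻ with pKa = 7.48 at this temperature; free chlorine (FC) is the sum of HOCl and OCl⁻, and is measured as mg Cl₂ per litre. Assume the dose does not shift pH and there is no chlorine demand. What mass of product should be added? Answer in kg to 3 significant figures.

Volume: 81,500 US gal × 3.785 L/gal = 308,478 L.
[OCl⁻]/[HOCl] = 10^(pH − pKa) = 10^(7.31 − 7.48) = 0.6761; fraction as HOCl = 1/(1 + 0.6761) = 0.5966.
Free chlorine required for 2.41 ppm HOCl: 2.41 / 0.5966 = 4.039 ppm.
FC to add: 4.039 − 0.1 = 3.939 mg/L as Cl₂.
Cl₂ equivalent: 3.939 mg/L × 308,478 L = 1215 g.
Product at 88.8% available Cl: 1215 / 0.888 = 1368 g.

1.37 kg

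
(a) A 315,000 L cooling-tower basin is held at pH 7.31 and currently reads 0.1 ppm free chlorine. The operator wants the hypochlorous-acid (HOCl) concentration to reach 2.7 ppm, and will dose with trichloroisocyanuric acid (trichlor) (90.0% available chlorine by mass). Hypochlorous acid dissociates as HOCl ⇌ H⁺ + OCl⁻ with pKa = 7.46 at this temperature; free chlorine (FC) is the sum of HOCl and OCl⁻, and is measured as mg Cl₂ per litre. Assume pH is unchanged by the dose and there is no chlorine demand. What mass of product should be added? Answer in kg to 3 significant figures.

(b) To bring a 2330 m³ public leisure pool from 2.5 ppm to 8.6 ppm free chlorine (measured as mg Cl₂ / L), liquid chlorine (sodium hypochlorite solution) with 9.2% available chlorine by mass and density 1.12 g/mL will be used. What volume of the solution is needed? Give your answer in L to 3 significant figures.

(a) [OCl⁻]/[HOCl] = 10^(pH − pKa) = 10^(7.31 − 7.46) = 0.7079; fraction as HOCl = 1/(1 + 0.7079) = 0.5855.
(a) Free chlorine required for 2.7 ppm HOCl: 2.7 / 0.5855 = 4.611 ppm.
(a) FC to add: 4.611 − 0.1 = 4.511 mg/L as Cl₂.
(a) Cl₂ equivalent: 4.511 mg/L × 315,000 L = 1421 g.
(a) Product at 90.0% available Cl: 1421 / 0.9 = 1579 g.

(b) Volume: 2330 m³ = 2,330,000 L.
(b) Chlorine deficit: 8.6 − 2.5 = 6.1 ppm = 6.1 mg/L as Cl₂.
(b) Cl₂ equivalent needed: 6.1 mg/L × 2,330,000 L = 14,210,000 mg = 14,210 g.
(b) Product at 9.2% available chlorine: 14,210 / 0.092 = 154,500 g.
(b) Volume at density 1.12 g/mL: 154,500 g ÷ 1.12 g/mL = 137,900 mL.

(a) 1.58 kg; (b) 138 L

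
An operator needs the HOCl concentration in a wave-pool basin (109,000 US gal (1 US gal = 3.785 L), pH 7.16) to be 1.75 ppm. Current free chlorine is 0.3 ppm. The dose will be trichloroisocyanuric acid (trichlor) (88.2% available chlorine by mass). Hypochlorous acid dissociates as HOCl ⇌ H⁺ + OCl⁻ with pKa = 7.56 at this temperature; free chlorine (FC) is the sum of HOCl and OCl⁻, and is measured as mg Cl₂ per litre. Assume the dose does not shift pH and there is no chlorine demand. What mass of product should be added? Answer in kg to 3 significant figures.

1.00 kg

Volume: 109,000 US gal × 3.785 L/gal = 412,565 L.
[OCl⁻]/[HOCl] = 10^(pH − pKa) = 10^(7.16 − 7.56) = 0.3981; fraction as HOCl = 1/(1 + 0.3981) = 0.7153.
Free chlorine required for 1.75 ppm HOCl: 1.75 / 0.7153 = 2.447 ppm.
FC to add: 2.447 − 0.3 = 2.147 mg/L as Cl₂.
Cl₂ equivalent: 2.147 mg/L × 412,565 L = 885.6 g.
Product at 88.2% available Cl: 885.6 / 0.882 = 1004 g.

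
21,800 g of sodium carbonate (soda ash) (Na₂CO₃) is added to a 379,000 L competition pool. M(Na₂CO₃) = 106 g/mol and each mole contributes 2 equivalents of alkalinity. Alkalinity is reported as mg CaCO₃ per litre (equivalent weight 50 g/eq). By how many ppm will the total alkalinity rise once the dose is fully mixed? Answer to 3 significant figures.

54.3 ppm

Moles of Na₂CO₃: 21,800 g ÷ 106 g/mol = 205.7 mol → 411.3 eq of alkalinity.
As CaCO₃: 411.3 eq × 50 g/eq = 20,570 g.
Rise: 20,570 g / 379,000 L × 1000 = 54.26 mg/L.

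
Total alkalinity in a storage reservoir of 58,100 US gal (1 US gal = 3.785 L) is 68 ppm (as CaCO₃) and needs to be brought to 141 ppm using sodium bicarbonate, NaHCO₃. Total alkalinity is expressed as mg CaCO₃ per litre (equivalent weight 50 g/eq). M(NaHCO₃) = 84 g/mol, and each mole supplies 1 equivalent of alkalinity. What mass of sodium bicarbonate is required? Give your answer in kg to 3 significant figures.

Volume: 58,100 US gal × 3.785 L/gal = 219,908 L.
Alkalinity to add: (141 − 68) = 73 mg/L as CaCO₃ × 219,908 L = 16,050 g as CaCO₃.
Equivalents: 16,050 g ÷ 50 g/eq = 321.1 eq.
NaHCO₃ supplies 1 eq per mole → 321.1 mol.
Mass: 321.1 mol × 84 g/mol = 26,970 g.

27.0 kg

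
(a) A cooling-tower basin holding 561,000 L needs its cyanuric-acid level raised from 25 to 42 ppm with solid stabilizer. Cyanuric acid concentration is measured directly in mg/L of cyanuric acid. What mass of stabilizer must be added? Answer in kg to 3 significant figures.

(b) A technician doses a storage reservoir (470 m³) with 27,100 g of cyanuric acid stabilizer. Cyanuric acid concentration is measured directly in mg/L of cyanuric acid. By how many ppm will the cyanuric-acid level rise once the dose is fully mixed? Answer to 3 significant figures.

(a) CYA to add: (42 − 25) = 17 mg/L × 561,000 L = 9537 g cyanuric acid.

(b) Volume: 470 m³ = 470,000 L.
(b) Rise: 27,100 g / 470,000 L × 1000 = 57.66 mg/L.

(a) 9.54 kg; (b) 57.7 ppm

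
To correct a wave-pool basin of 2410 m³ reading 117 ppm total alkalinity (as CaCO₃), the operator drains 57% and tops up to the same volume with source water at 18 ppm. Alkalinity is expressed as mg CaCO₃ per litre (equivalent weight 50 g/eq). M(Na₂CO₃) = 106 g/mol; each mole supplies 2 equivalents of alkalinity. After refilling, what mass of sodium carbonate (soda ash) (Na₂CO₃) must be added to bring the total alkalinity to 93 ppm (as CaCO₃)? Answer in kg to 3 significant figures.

Volume: 2410 m³ = 2,410,000 L.
After draining 57% and refilling: 117 × 0.43 + 18 × 0.57 = 60.57 ppm.
Deficit to target: 93 − 60.57 = 32.43 mg/L.
As CaCO₃: 32.43 mg/L × 2,410,000 L = 78,160 g; ÷ 50 g/eq ÷ 2 = 781.6 mol Na₂CO₃.
Mass: 781.6 × 106 = 82,850 g.

82.8 kg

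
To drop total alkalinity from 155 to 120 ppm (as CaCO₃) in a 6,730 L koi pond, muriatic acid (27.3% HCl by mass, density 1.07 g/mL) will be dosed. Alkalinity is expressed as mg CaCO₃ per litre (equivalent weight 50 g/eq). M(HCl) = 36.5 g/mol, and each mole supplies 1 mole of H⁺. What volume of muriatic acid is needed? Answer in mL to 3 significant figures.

589 mL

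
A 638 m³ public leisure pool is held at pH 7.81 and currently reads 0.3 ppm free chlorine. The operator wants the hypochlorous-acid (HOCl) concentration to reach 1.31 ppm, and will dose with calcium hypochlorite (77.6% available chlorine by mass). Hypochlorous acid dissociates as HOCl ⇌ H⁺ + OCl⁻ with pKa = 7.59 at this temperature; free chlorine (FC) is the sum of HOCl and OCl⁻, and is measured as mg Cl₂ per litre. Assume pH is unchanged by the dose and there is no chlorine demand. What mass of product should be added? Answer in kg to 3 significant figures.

2.62 kg

Volume: 638 m³ = 638,000 L.
[OCl⁻]/[HOCl] = 10^(pH − pKa) = 10^(7.81 − 7.59) = 1.66; fraction as HOCl = 1/(1 + 1.66) = 0.376.
Free chlorine required for 1.31 ppm HOCl: 1.31 / 0.376 = 3.484 ppm.
FC to add: 3.484 − 0.3 = 3.184 mg/L as Cl₂.
Cl₂ equivalent: 3.184 mg/L × 638,000 L = 2031 g.
Product at 77.6% available Cl: 2031 / 0.776 = 2618 g.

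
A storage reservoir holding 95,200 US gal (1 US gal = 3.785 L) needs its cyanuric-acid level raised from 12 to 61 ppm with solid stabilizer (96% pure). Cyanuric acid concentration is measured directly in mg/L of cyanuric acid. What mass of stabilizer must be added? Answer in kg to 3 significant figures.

Volume: 95,200 US gal × 3.785 L/gal = 360,332 L.
CYA to add: (61 − 12) = 49 mg/L × 360,332 L = 17,660 g cyanuric acid.
At 96% purity: 17,660 / 0.96 = 18,390 g product.

18.4 kg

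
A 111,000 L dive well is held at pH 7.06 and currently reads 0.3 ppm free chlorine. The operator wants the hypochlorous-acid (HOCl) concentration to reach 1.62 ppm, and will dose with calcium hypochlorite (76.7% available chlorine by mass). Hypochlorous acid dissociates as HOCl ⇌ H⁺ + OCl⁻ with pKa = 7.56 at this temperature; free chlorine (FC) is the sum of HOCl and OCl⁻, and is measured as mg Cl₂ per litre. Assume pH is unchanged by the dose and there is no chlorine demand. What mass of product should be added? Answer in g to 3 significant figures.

[OCl⁻]/[HOCl] = 10^(pH − pKa) = 10^(7.06 − 7.56) = 0.3162; fraction as HOCl = 1/(1 + 0.3162) = 0.7597.
Free chlorine required for 1.62 ppm HOCl: 1.62 / 0.7597 = 2.132 ppm.
FC to add: 2.132 − 0.3 = 1.832 mg/L as Cl₂.
Cl₂ equivalent: 1.832 mg/L × 111,000 L = 203.4 g.
Product at 76.7% available Cl: 203.4 / 0.767 = 265.2 g.

265 g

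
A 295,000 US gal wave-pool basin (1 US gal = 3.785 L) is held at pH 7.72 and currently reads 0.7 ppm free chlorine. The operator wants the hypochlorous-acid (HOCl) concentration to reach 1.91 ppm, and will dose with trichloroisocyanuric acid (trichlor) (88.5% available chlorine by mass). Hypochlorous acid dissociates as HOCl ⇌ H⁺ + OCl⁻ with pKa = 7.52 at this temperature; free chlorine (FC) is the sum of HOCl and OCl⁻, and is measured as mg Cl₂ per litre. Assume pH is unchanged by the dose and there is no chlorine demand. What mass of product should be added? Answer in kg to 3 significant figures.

5.35 kg

Volume: 295,000 US gal × 3.785 L/gal = 1,116,575 L.
[OCl⁻]/[HOCl] = 10^(pH − pKa) = 10^(7.72 − 7.52) = 1.585; fraction as HOCl = 1/(1 + 1.585) = 0.3869.
Free chlorine required for 1.91 ppm HOCl: 1.91 / 0.3869 = 4.937 ppm.
FC to add: 4.937 − 0.7 = 4.237 mg/L as Cl₂.
Cl₂ equivalent: 4.237 mg/L × 1,116,575 L = 4731 g.
Product at 88.5% available Cl: 4731 / 0.885 = 5346 g.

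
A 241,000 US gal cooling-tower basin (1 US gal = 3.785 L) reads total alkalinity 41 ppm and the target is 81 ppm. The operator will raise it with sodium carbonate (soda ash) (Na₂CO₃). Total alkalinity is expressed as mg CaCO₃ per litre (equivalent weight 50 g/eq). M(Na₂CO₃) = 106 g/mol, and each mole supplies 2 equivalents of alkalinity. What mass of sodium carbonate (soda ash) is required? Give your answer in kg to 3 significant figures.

Volume: 241,000 US gal × 3.785 L/gal = 912,185 L.
Alkalinity to add: (81 − 41) = 40 mg/L as CaCO₃ × 912,185 L = 36,490 g as CaCO₃.
Equivalents: 36,490 g ÷ 50 g/eq = 729.7 eq.
Each mole of Na₂CO₃ supplies 2 eq, so 729.7 / 2 = 364.9 mol.
Mass: 364.9 mol × 106 g/mol = 38,680 g.

38.7 kg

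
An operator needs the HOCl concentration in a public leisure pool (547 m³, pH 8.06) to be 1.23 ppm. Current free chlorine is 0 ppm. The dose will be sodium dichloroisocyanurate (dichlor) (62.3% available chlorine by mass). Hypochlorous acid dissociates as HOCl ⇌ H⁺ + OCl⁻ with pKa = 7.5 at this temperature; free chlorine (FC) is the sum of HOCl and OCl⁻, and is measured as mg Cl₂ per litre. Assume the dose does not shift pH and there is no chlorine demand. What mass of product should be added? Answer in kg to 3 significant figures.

5.00 kg

Volume: 547 m³ = 547,000 L.
[OCl⁻]/[HOCl] = 10^(pH − pKa) = 10^(8.06 − 7.5) = 3.631; fraction as HOCl = 1/(1 + 3.631) = 0.2159.
Free chlorine required for 1.23 ppm HOCl: 1.23 / 0.2159 = 5.696 ppm.
FC to add: 5.696 − 0 = 5.696 mg/L as Cl₂.
Cl₂ equivalent: 5.696 mg/L × 547,000 L = 3116 g.
Product at 62.3% available Cl: 3116 / 0.623 = 5001 g.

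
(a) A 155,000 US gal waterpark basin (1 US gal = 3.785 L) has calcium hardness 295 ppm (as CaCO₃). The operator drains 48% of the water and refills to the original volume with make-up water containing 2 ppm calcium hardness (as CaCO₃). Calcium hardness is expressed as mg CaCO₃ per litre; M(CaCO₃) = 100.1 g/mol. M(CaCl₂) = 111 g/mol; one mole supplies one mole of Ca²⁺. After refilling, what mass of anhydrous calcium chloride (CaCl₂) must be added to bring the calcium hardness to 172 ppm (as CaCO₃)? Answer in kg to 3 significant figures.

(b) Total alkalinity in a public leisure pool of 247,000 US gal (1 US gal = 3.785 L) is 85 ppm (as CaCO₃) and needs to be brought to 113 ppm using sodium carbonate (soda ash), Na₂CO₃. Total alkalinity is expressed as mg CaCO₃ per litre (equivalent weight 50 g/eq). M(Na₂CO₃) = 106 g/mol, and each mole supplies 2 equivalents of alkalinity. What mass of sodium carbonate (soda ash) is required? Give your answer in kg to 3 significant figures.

(a) Volume: 155,000 US gal × 3.785 L/gal = 586,675 L.
(a) After draining 48% and refilling: 295 × 0.52 + 2 × 0.48 = 154.36 ppm.
(a) Deficit to target: 172 − 154.36 = 17.64 mg/L.
(a) As CaCO₃: 17.64 mg/L × 586,675 L = 10,350 g; ÷ 100.1 = 103.4 mol Ca²⁺.
(a) Mass: 103.4 × 111 = 11,480 g.

(b) Volume: 247,000 US gal × 3.785 L/gal = 934,895 L.
(b) Alkalinity to add: (113 − 85) = 28 mg/L as CaCO₃ × 934,895 L = 26,180 g as CaCO₃.
(b) Equivalents: 26,180 g ÷ 50 g/eq = 523.5 eq.
(b) Each mole of Na₂CO₃ supplies 2 eq, so 523.5 / 2 = 261.8 mol.
(b) Mass: 261.8 mol × 106 g/mol = 27,750 g.

(a) 11.5 kg; (b) 27.7 kg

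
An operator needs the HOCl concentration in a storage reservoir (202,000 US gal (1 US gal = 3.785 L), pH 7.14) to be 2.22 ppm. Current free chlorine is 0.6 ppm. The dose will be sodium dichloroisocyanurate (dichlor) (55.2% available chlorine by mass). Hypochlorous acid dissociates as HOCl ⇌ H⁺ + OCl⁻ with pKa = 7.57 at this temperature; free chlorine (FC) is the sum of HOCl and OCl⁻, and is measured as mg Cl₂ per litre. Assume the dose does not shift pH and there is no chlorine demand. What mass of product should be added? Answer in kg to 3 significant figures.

Volume: 202,000 US gal × 3.785 L/gal = 764,570 L.
[OCl⁻]/[HOCl] = 10^(pH − pKa) = 10^(7.14 − 7.57) = 0.3715; fraction as HOCl = 1/(1 + 0.3715) = 0.7291.
Free chlorine required for 2.22 ppm HOCl: 2.22 / 0.7291 = 3.045 ppm.
FC to add: 3.045 − 0.6 = 2.445 mg/L as Cl₂.
Cl₂ equivalent: 2.445 mg/L × 764,570 L = 1869 g.
Product at 55.2% available Cl: 1869 / 0.552 = 3386 g.

3.39 kg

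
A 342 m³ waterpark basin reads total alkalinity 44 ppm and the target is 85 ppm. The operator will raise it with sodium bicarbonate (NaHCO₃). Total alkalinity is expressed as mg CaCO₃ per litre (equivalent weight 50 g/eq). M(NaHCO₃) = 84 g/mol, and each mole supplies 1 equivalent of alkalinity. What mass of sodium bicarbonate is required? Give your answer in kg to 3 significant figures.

23.6 kg

Volume: 342 m³ = 342,000 L.
Alkalinity to add: (85 − 44) = 41 mg/L as CaCO₃ × 342,000 L = 14,020 g as CaCO₃.
Equivalents: 14,020 g ÷ 50 g/eq = 280.4 eq.
NaHCO₃ supplies 1 eq per mole → 280.4 mol.
Mass: 280.4 mol × 84 g/mol = 23,560 g.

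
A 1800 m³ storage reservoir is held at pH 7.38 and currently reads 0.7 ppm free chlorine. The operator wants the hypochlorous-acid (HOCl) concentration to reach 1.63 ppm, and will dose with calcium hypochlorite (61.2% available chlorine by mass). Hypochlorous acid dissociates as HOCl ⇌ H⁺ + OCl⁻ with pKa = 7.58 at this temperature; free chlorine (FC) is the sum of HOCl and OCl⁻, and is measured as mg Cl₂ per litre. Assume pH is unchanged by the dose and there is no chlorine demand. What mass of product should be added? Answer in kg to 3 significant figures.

Volume: 1800 m³ = 1,800,000 L.
[OCl⁻]/[HOCl] = 10^(pH − pKa) = 10^(7.38 − 7.58) = 0.631; fraction as HOCl = 1/(1 + 0.631) = 0.6131.
Free chlorine required for 1.63 ppm HOCl: 1.63 / 0.6131 = 2.658 ppm.
FC to add: 2.658 − 0.7 = 1.958 mg/L as Cl₂.
Cl₂ equivalent: 1.958 mg/L × 1,800,000 L = 3525 g.
Product at 61.2% available Cl: 3525 / 0.612 = 5760 g.

5.76 kg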